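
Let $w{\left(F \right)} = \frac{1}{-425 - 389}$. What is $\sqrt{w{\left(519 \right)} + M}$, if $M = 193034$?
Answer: $\frac{5 \sqrt{5116142218}}{814} \approx 439.36$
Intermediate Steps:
$w{\left(F \right)} = - \frac{1}{814}$ ($w{\left(F \right)} = \frac{1}{-425 - 389} = \frac{1}{-814} = - \frac{1}{814}$)
$\sqrt{w{\left(519 \right)} + M} = \sqrt{- \frac{1}{814} + 193034} = \sqrt{\frac{157129675}{814}} = \frac{5 \sqrt{5116142218}}{814}$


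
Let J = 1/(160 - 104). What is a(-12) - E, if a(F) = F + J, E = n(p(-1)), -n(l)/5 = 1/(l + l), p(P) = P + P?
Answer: -741/56 ≈ -13.232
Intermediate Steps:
p(P) = 2*P
J = 1/56 ≈ 0.017857
n(l) = -5/(2*l) (n(l) = -5/(l + l) = -5*1/(2*l) = -5/(2*l))
E = 5/4 (E = -5/(2*(2*(-1))) = -5/2/(-2) = -5/2*(-½) = 5/4 ≈ 1.2500)
a(F) = 1/56 + F (a(F) = F + 1/56 = 1/56 + F)
a(-12) - E = (1/56 - 12) - 1*5/4 = -671/56 - 5/4 = -741/56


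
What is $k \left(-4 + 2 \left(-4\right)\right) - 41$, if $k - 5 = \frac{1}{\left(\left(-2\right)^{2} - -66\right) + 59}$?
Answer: $- \frac{4347}{43} \approx -101.09$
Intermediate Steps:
$k = \frac{646}{129}$ ($k = 5 + \frac{1}{\left(\left(-2\right)^{2} - -66\right) + 59} = 5 + \frac{1}{\left(4 + 66\right) + 59} = 5 + \frac{1}{70 + 59} = 5 + \frac{1}{129} = \frac{646}{129} \approx 5.0078$)
$k \left(-4 + 2 \left(-4\right)\right) - 41 = \frac{646 \left(-4 + 2 \left(-4\right)\right)}{129} - 41 = \frac{646 \left(-4 - 8\right)}{129} - 41 = \frac{646}{129} \left(-12\right) - 41 = - \frac{2584}{43} - 41 = - \frac{4347}{43}$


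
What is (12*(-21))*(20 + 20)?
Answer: -10080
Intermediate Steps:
(12*(-21))*(20 + 20) = -252*40 = -10080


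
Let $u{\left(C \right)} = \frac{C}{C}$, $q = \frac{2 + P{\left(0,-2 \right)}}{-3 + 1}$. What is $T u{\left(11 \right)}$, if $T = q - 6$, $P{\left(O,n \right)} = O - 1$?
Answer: $- \frac{13}{2} \approx -6.5$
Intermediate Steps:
$P{\left(O,n \right)} = -1 + O$
$q = - \frac{1}{2}$ ($q = \frac{2 + \left(-1 + 0\right)}{-3 + 1} = \frac{2 - 1}{-2} = 1 \left(- \frac{1}{2}\right) = - \frac{1}{2} \approx -0.5$)
$T = - \frac{13}{2}$ ($T = - \frac{1}{2} - 6 = - \frac{13}{2} \approx -6.5$)
$u{\left(C \right)} = 1$
$T u{\left(11 \right)} = \left(- \frac{13}{2}\right) 1 = - \frac{13}{2}$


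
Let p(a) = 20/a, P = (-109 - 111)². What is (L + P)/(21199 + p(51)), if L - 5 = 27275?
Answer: 3859680/1081169 ≈ 3.5699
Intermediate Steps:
L = 27280 (L = 5 + 27275 = 27280)
P = 48400 (P = (-220)² = 48400)
(L + P)/(21199 + p(51)) = (27280 + 48400)/(21199 + 20/51) = 75680/(21199 + 20*(1/51)) = 75680/(21199 + 20/51) = 75680/(1081169/51) = 75680*(51/1081169) = 3859680/1081169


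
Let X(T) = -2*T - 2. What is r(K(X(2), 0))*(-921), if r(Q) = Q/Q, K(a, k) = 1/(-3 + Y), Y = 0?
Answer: -921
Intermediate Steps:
X(T) = -2 - 2*T
K(a, k) = -⅓ (K(a, k) = 1/(-3 + 0) = 1/(-3) = -⅓)
r(Q) = 1
r(K(X(2), 0))*(-921) = 1*(-921) = -921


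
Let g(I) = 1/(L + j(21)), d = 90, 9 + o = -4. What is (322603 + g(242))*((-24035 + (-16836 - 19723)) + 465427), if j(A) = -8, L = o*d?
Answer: 8097221077231/62 ≈ 1.3060e+11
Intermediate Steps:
o = -13 (o = -9 - 4 = -13)
L = -1170 (L = -13*90 = -1170)
g(I) = -1/1178 (g(I) = 1/(-1170 - 8) = 1/(-1178) = -1/1178)
(322603 + g(242))*((-24035 + (-16836 - 19723)) + 465427) = (322603 - 1/1178)*((-24035 + (-16836 - 19723)) + 465427) = 380026333*((-24035 - 36559) + 465427)/1178 = 380026333*(-60594 + 465427)/1178 = (380026333/1178)*404833 = 8097221077231/62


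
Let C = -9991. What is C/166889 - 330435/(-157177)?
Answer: 53575611308/26231112353 ≈ 2.0424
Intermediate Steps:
C/166889 - 330435/(-157177) = -9991/166889 - 330435/(-157177) = -9991*1/166889 - 330435*(-1/157177) = -9991/166889 + 330435/157177 = 53575611308/26231112353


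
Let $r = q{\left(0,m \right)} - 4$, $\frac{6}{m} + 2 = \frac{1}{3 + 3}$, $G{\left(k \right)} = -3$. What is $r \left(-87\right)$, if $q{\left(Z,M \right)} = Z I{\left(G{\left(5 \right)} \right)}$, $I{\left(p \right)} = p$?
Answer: $348$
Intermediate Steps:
$m = - \frac{36}{11}$ ($m = \frac{6}{-2 + \frac{1}{3 + 3}} = \frac{6}{-2 + \frac{1}{6}} = \frac{6}{- \frac{11}{6}} = 6 \left(- \frac{6}{11}\right) = - \frac{36}{11} \approx -3.2727$)
$q{\left(Z,M \right)} = - 3 Z$ ($q{\left(Z,M \right)} = Z \left(-3\right) = - 3 Z$)
$r = -4$ ($r = \left(-3\right) 0 - 4 = 0 - 4 = -4$)
$r \left(-87\right) = \left(-4\right) \left(-87\right) = 348$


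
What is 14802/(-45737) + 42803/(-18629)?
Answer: -2233427269/852034573 ≈ -2.6213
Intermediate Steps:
14802/(-45737) + 42803/(-18629) = 14802*(-1/45737) + 42803*(-1/18629) = -14802/45737 - 42803/18629 = -2233427269/852034573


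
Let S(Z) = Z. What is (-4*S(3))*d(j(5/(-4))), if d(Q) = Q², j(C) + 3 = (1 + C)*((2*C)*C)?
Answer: -43923/256 ≈ -171.57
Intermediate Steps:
j(C) = -3 + 2*C²*(1 + C) (j(C) = -3 + (1 + C)*((2*C)*C) = -3 + (1 + C)*(2*C²) = -3 + 2*C²*(1 + C))
(-4*S(3))*d(j(5/(-4))) = (-4*3)*(-3 + 2*(5/(-4))² + 2*(5/(-4))³)² = -12*(-3 + 2*(5*(-¼))² + 2*(5*(-¼))³)² = -12*(-3 + 2*(-5/4)² + 2*(-5/4)³)² = -12*(-3 + 2*(25/16) + 2*(-125/64))² = -12*(-3 + 25/8 - 125/32)² = -12*(-121/32)² = -12*14641/1024 = -43923/256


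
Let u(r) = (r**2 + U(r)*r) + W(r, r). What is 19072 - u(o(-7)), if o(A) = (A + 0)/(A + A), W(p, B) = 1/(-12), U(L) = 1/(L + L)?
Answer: 57214/3 ≈ 19071.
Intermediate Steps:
U(L) = 1/(2*L)
W(p, B) = -1/12
o(A) = 1/2 (o(A) = A/((2*A)) = A*(1/(2*A)) = 1/2)
u(r) = 5/12 + r**2 (u(r) = (r**2 + (1/(2*r))*r) - 1/12 = (r**2 + 1/2) - 1/12 = (1/2 + r**2) - 1/12 = 5/12 + r**2)
19072 - u(o(-7)) = 19072 - (5/12 + (1/2)**2) = 19072 - (5/12 + 1/4) = 19072 - 1*2/3 = 19072 - 2/3 = 57214/3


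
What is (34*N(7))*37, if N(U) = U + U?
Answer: 17612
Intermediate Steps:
N(U) = 2*U
(34*N(7))*37 = (34*(2*7))*37 = (34*14)*37 = 476*37 = 17612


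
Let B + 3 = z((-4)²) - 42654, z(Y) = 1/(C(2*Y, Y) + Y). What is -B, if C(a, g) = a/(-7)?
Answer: 3412553/80 ≈ 42657.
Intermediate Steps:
C(a, g) = -a/7 (C(a, g) = a*(-⅐) = -a/7)
z(Y) = 7/(5*Y) (z(Y) = 1/(-2*Y/7 + Y) = 1/(5*Y/7) = 7/(5*Y))
B = -3412553/80 (B = -3 + (7/(5*((-4)²)) - 42654) = -3 + ((7/5)/16 - 42654) = -3 + ((7/5)*(1/16) - 42654) = -3 + (7/80 - 42654) = -3 - 3412313/80 = -3412553/80 ≈ -42657.)
-B = -1*(-3412553/80) = 3412553/80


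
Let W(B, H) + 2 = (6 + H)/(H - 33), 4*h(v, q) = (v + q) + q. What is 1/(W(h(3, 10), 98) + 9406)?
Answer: 5/47028 ≈ 0.00010632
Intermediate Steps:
h(v, q) = q/2 + v/4 (h(v, q) = ((v + q) + q)/4 = ((q + v) + q)/4 = (v + 2*q)/4 = q/2 + v/4)
W(B, H) = -2 + (6 + H)/(-33 + H) (W(B, H) = -2 + (6 + H)/(H - 33) = -2 + (6 + H)/(-33 + H))
1/(W(h(3, 10), 98) + 9406) = 1/((72 - 1*98)/(-33 + 98) + 9406) = 1/((72 - 98)/65 + 9406) = 1/((1/65)*(-26) + 9406) = 1/(-⅖ + 9406) = 1/(47028/5) = 5/47028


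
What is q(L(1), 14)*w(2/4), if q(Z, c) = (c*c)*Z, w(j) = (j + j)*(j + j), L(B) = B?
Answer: 196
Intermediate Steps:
w(j) = 4*j² (w(j) = (2*j)*(2*j) = 4*j²)
q(Z, c) = Z*c² (q(Z, c) = c²*Z = Z*c²)
q(L(1), 14)*w(2/4) = (1*14²)*(4*(2/4)²) = (1*196)*(4*(2*(¼))²) = 196*(4*(½)²) = 196*(4*(¼)) = 196*1 = 196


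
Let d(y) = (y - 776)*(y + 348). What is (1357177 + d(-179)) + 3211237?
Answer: 4407019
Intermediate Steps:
d(y) = (-776 + y)*(348 + y)
(1357177 + d(-179)) + 3211237 = (1357177 + (-270048 + (-179)² - 428*(-179))) + 3211237 = (1357177 + (-270048 + 32041 + 76612)) + 3211237 = (1357177 - 161395) + 3211237 = 1195782 + 3211237 = 4407019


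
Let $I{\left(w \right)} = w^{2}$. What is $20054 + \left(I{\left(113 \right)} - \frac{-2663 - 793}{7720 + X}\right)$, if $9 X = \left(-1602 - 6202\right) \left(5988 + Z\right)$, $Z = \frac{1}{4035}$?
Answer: $\frac{1544950895082003}{47069156581} \approx 32823.0$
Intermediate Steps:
$Z = \frac{1}{4035} \approx 0.00024783$
$X = - \frac{188556978124}{36315}$ ($X = \frac{\left(-1602 - 6202\right) \left(5988 + \frac{1}{4035}\right)}{9} = \frac{\left(-7804\right) \frac{24161581}{4035}}{9} = \frac{1}{9} \left(- \frac{188556978124}{4035}\right) = - \frac{188556978124}{36315} \approx -5.1923 \cdot 10^{6}$)
$20054 + \left(I{\left(113 \right)} - \frac{-2663 - 793}{7720 + X}\right) = 20054 + \left(113^{2} - \frac{-2663 - 793}{7720 - \frac{188556978124}{36315}}\right) = 20054 + \left(12769 - - \frac{3456}{- \frac{188276626324}{36315}}\right) = 20054 + \left(12769 - \left(-3456\right) \left(- \frac{36315}{188276626324}\right)\right) = 20054 + \left(12769 - \frac{31376160}{47069156581}\right) = 20054 + \frac{601026029006629}{47069156581} = \frac{1544950895082003}{47069156581}$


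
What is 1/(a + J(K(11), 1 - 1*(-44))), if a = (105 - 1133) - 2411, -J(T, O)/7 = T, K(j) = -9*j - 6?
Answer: -1/2704 ≈ -0.00036982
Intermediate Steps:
K(j) = -6 - 9*j
J(T, O) = -7*T
a = -3439 (a = -1028 - 2411 = -3439)
1/(a + J(K(11), 1 - 1*(-44))) = 1/(-3439 - 7*(-6 - 9*11)) = 1/(-3439 - 7*(-6 - 99)) = 1/(-3439 - 7*(-105)) = 1/(-3439 + 735) = 1/(-2704) = -1/2704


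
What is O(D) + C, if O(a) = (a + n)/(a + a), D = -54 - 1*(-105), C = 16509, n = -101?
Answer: 841934/51 ≈ 16509.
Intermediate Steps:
D = 51 (D = -54 + 105 = 51)
O(a) = (-101 + a)/(2*a) (O(a) = (a - 101)/(a + a) = (-101 + a)/((2*a)) = (-101 + a)*(1/(2*a)) = (-101 + a)/(2*a))
O(D) + C = (½)*(-101 + 51)/51 + 16509 = (½)*(1/51)*(-50) + 16509 = -25/51 + 16509 = 841934/51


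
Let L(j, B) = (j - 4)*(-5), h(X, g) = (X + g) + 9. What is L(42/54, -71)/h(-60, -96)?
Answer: -145/1323 ≈ -0.10960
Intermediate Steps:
h(X, g) = 9 + X + g
L(j, B) = 20 - 5*j (L(j, B) = (-4 + j)*(-5) = 20 - 5*j)
L(42/54, -71)/h(-60, -96) = (20 - 210/54)/(9 - 60 - 96) = (20 - 210/54)/(-147) = (20 - 5*7/9)*(-1/147) = (20 - 35/9)*(-1/147) = (145/9)*(-1/147) = -145/1323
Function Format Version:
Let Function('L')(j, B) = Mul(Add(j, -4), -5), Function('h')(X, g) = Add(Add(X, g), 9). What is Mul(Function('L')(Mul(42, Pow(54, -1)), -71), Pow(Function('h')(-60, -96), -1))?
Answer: Rational(-145, 1323) ≈ -0.10960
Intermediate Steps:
Function('h')(X, g) = Add(9, X, g)
Function('L')(j, B) = Add(20, Mul(-5, j)) (Function('L')(j, B) = Mul(Add(-4, j), -5) = Add(20, Mul(-5, j)))
Mul(Function('L')(Mul(42, Pow(54, -1)), -71), Pow(Function('h')(-60, -96), -1)) = Mul(Add(20, Mul(-5, Mul(42, Pow(54, -1)))), Pow(Add(9, -60, -96), -1)) = Mul(Add(20, Mul(-5, Mul(42, Rational(1, 54)))), Pow(-147, -1)) = Mul(Add(20, Mul(-5, Rational(7, 9))), Rational(-1, 147)) = Mul(Add(20, Rational(-35, 9)), Rational(-1, 147)) = Mul(Rational(145, 9), Rational(-1, 147)) = Rational(-145, 1323)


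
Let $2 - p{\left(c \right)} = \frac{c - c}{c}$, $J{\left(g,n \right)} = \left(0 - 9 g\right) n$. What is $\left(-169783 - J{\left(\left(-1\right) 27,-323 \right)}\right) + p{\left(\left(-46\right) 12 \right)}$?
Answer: $-91292$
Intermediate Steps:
$J{\left(g,n \right)} = - 9 g n$
$p{\left(c \right)} = 2$ ($p{\left(c \right)} = 2 - \frac{c - c}{c} = 2 - \frac{0}{c} = 2 - 0 = 2 + 0 = 2$)
$\left(-169783 - J{\left(\left(-1\right) 27,-323 \right)}\right) + p{\left(\left(-46\right) 12 \right)} = \left(-169783 - \left(-9\right) \left(\left(-1\right) 27\right) \left(-323\right)\right) + 2 = \left(-169783 - \left(-9\right) \left(-27\right) \left(-323\right)\right) + 2 = \left(-169783 - -78489\right) + 2 = \left(-169783 + 78489\right) + 2 = -91294 + 2 = -91292$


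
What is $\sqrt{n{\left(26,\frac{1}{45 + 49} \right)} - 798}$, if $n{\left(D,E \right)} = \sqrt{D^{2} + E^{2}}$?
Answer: $\frac{\sqrt{-7051128 + 94 \sqrt{5973137}}}{94} \approx 27.785 i$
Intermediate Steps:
$\sqrt{n{\left(26,\frac{1}{45 + 49} \right)} - 798} = \sqrt{\sqrt{26^{2} + \left(\frac{1}{45 + 49}\right)^{2}} - 798} = \sqrt{\sqrt{676 + \left(\frac{1}{94}\right)^{2}} - 798} = \sqrt{\sqrt{676 + \frac{1}{8836}} - 798} = \sqrt{\sqrt{\frac{5973137}{8836}} - 798} = \sqrt{\frac{\sqrt{5973137}}{94} - 798} = \sqrt{-798 + \frac{\sqrt{5973137}}{94}}$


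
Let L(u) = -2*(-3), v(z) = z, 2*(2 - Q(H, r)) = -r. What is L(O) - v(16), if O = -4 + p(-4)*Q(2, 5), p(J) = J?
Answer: -10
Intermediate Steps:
Q(H, r) = 2 + r/2 (Q(H, r) = 2 - (-1)*r/2 = 2 + r/2)
O = -22 (O = -4 - 4*(2 + (1/2)*5) = -4 - 4*(2 + 5/2) = -4 - 4*9/2 = -4 - 18 = -22)
L(u) = 6
L(O) - v(16) = 6 - 1*16 = 6 - 16 = -10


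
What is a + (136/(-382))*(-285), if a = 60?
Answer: 30840/191 ≈ 161.47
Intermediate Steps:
a + (136/(-382))*(-285) = 60 + (136/(-382))*(-285) = 60 + (136*(-1/382))*(-285) = 60 - 68/191*(-285) = 60 + 19380/191 = 30840/191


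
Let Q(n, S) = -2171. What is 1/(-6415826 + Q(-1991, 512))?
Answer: -1/6417997 ≈ -1.5581e-7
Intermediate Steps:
1/(-6415826 + Q(-1991, 512)) = 1/(-6415826 - 2171) = 1/(-6417997) = -1/6417997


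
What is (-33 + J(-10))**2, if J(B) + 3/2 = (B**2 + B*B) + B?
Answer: 96721/4 ≈ 24180.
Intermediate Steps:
J(B) = -3/2 + B + 2*B**2 (J(B) = -3/2 + ((B**2 + B*B) + B) = -3/2 + ((B**2 + B**2) + B) = -3/2 + (2*B**2 + B) = -3/2 + (B + 2*B**2) = -3/2 + B + 2*B**2)
(-33 + J(-10))**2 = (-33 + (-3/2 - 10 + 2*(-10)**2))**2 = (-33 + (-3/2 - 10 + 2*100))**2 = (-33 + (-3/2 - 10 + 200))**2 = (-33 + 377/2)**2 = (311/2)**2 = 96721/4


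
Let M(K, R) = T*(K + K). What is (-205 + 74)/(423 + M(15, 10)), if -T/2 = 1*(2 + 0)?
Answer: -131/303 ≈ -0.43234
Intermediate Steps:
T = -4 (T = -2*(2 + 0) = -2*2 = -4)
M(K, R) = -8*K (M(K, R) = -4*(K + K) = -8*K)
(-205 + 74)/(423 + M(15, 10)) = (-205 + 74)/(423 - 8*15) = -131/(423 - 120) = -131/303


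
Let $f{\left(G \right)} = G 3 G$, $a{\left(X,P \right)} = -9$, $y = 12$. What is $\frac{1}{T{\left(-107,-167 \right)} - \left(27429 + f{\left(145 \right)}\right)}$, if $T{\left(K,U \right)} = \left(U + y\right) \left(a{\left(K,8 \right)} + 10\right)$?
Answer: $- \frac{1}{90659} \approx -1.103 \cdot 10^{-5}$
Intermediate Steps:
$T{\left(K,U \right)} = 12 + U$ ($T{\left(K,U \right)} = \left(U + 12\right) \left(-9 + 10\right) = \left(12 + U\right) 1 = 12 + U$)
$f{\left(G \right)} = 3 G^{2}$ ($f{\left(G \right)} = 3 G G = 3 G^{2}$)
$\frac{1}{T{\left(-107,-167 \right)} - \left(27429 + f{\left(145 \right)}\right)} = \frac{1}{\left(12 - 167\right) - \left(27429 + 3 \cdot 145^{2}\right)} = \frac{1}{-155 - \left(27429 + 3 \cdot 21025\right)} = \frac{1}{-155 - 90504} = \frac{1}{-90659} = - \frac{1}{90659}$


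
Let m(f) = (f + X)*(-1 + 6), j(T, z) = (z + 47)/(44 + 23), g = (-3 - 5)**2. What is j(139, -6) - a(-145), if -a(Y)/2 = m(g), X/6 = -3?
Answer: 30861/67 ≈ 460.61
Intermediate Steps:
X = -18 (X = 6*(-3) = -18)
g = 64 (g = (-8)**2 = 64)
j(T, z) = 47/67 + z/67 (j(T, z) = (47 + z)/67 = (47 + z)*(1/67) = 47/67 + z/67)
m(f) = -90 + 5*f (m(f) = (f - 18)*(-1 + 6) = (-18 + f)*5 = -90 + 5*f)
a(Y) = -460 (a(Y) = -2*(-90 + 5*64) = -2*(-90 + 320) = -2*230 = -460)
j(139, -6) - a(-145) = (47/67 + (1/67)*(-6)) - 1*(-460) = (47/67 - 6/67) + 460 = 41/67 + 460 = 30861/67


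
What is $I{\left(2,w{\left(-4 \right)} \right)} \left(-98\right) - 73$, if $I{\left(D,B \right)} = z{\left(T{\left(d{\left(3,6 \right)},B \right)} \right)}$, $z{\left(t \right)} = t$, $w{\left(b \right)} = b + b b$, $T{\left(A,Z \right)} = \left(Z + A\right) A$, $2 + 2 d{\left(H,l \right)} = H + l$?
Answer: $- \frac{10779}{2} \approx -5389.5$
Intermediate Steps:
$d{\left(H,l \right)} = -1 + \frac{H}{2} + \frac{l}{2}$ ($d{\left(H,l \right)} = -1 + \frac{H + l}{2} = -1 + \left(\frac{H}{2} + \frac{l}{2}\right) = -1 + \frac{H}{2} + \frac{l}{2}$)
$T{\left(A,Z \right)} = A \left(A + Z\right)$ ($T{\left(A,Z \right)} = \left(A + Z\right) A = A \left(A + Z\right)$)
$w{\left(b \right)} = b + b^{2}$
$I{\left(D,B \right)} = \frac{49}{4} + \frac{7 B}{2}$ ($I{\left(D,B \right)} = \left(-1 + \frac{1}{2} \cdot 3 + \frac{1}{2} \cdot 6\right) \left(\left(-1 + \frac{1}{2} \cdot 3 + \frac{1}{2} \cdot 6\right) + B\right) = \left(-1 + \frac{3}{2} + 3\right) \left(\left(-1 + \frac{3}{2} + 3\right) + B\right) = \frac{7 \left(\frac{7}{2} + B\right)}{2} = \frac{49}{4} + \frac{7 B}{2}$)
$I{\left(2,w{\left(-4 \right)} \right)} \left(-98\right) - 73 = \left(\frac{49}{4} + \frac{7 \left(- 4 \left(1 - 4\right)\right)}{2}\right) \left(-98\right) - 73 = \left(\frac{49}{4} + \frac{7 \left(\left(-4\right) \left(-3\right)\right)}{2}\right) \left(-98\right) - 73 = \left(\frac{49}{4} + \frac{7}{2} \cdot 12\right) \left(-98\right) - 73 = \left(\frac{49}{4} + 42\right) \left(-98\right) - 73 = \frac{217}{4} \left(-98\right) - 73 = - \frac{10633}{2} - 73 = - \frac{10779}{2}$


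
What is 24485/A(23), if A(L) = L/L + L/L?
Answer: 24485/2 ≈ 12243.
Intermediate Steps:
A(L) = 2 (A(L) = 1 + 1 = 2)
24485/A(23) = 24485/2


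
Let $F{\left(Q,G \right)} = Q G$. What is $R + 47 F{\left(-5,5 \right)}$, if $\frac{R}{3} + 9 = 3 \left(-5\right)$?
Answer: $-1247$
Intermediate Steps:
$R = -72$ ($R = -27 + 3 \cdot 3 \left(-5\right) = -27 + 3 \left(-15\right) = -27 - 45 = -72$)
$F{\left(Q,G \right)} = G Q$
$R + 47 F{\left(-5,5 \right)} = -72 + 47 \cdot 5 \left(-5\right) = -72 + 47 \left(-25\right) = -72 - 1175 = -1247$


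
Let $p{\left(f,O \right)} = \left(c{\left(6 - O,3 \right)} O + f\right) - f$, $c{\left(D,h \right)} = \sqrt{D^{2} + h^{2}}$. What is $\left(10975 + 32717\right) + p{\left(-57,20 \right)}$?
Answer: $43692 + 20 \sqrt{205} \approx 43978.0$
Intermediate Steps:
$p{\left(f,O \right)} = O \sqrt{9 + \left(6 - O\right)^{2}}$ ($p{\left(f,O \right)} = \left(\sqrt{\left(6 - O\right)^{2} + 3^{2}} O + f\right) - f = \left(\sqrt{\left(6 - O\right)^{2} + 9} O + f\right) - f = \left(\sqrt{9 + \left(6 - O\right)^{2}} O + f\right) - f = \left(O \sqrt{9 + \left(6 - O\right)^{2}} + f\right) - f = \left(f + O \sqrt{9 + \left(6 - O\right)^{2}}\right) - f = O \sqrt{9 + \left(6 - O\right)^{2}}$)
$\left(10975 + 32717\right) + p{\left(-57,20 \right)} = \left(10975 + 32717\right) + 20 \sqrt{9 + \left(-6 + 20\right)^{2}} = 43692 + 20 \sqrt{9 + 14^{2}} = 43692 + 20 \sqrt{9 + 196} = 43692 + 20 \sqrt{205}$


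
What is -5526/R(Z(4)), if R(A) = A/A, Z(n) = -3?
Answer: -5526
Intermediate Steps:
R(A) = 1
-5526/R(Z(4)) = -5526/1 = -5526*1 = -5526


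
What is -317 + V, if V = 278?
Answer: -39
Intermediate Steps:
-317 + V = -317 + 278 = -39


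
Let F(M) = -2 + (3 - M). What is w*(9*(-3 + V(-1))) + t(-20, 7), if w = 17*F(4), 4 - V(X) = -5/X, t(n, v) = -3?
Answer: 1833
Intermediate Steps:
V(X) = 4 + 5/X (V(X) = 4 - (-5)/X = 4 + 5/X)
F(M) = 1 - M
w = -51 (w = 17*(1 - 1*4) = 17*(1 - 4) = 17*(-3) = -51)
w*(9*(-3 + V(-1))) + t(-20, 7) = -459*(-3 + (4 + 5/(-1))) - 3 = -459*(-3 + (4 + 5*(-1))) - 3 = -459*(-3 + (4 - 5)) - 3 = -459*(-3 - 1) - 3 = -459*(-4) - 3 = -51*(-36) - 3 = 1836 - 3 = 1833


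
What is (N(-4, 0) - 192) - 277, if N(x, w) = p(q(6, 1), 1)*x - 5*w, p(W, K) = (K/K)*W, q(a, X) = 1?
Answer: -473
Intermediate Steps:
p(W, K) = W (p(W, K) = 1*W = W)
N(x, w) = x - 5*w (N(x, w) = 1*x - 5*w = x - 5*w)
(N(-4, 0) - 192) - 277 = ((-4 - 5*0) - 192) - 277 = ((-4 + 0) - 192) - 277 = (-4 - 192) - 277 = -196 - 277 = -473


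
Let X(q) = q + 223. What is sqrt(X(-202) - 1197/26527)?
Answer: sqrt(14745563490)/26527 ≈ 4.5777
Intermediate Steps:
X(q) = 223 + q
sqrt(X(-202) - 1197/26527) = sqrt((223 - 202) - 1197/26527) = sqrt(21 - 1197*1/26527) = sqrt(21 - 1197/26527) = sqrt(555870/26527) = sqrt(14745563490)/26527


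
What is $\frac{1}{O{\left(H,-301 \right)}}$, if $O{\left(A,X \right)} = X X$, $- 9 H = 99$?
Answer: $\frac{1}{90601} \approx 1.1037 \cdot 10^{-5}$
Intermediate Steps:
$H = -11$ ($H = \left(- \frac{1}{9}\right) 99 = -11$)
$O{\left(A,X \right)} = X^{2}$
$\frac{1}{O{\left(H,-301 \right)}} = \frac{1}{\left(-301\right)^{2}} = \frac{1}{90601}$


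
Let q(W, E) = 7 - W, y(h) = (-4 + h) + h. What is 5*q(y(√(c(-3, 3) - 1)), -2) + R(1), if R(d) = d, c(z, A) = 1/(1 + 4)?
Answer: 56 - 4*I*√5 ≈ 56.0 - 8.9443*I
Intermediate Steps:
c(z, A) = ⅕ (c(z, A) = 1/5 = ⅕)
y(h) = -4 + 2*h
5*q(y(√(c(-3, 3) - 1)), -2) + R(1) = 5*(7 - (-4 + 2*√(⅕ - 1))) + 1 = 5*(7 - (-4 + 2*√(-⅘))) + 1 = 5*(7 - (-4 + 2*(2*I*√5/5))) + 1 = 5*(7 - (-4 + 4*I*√5/5)) + 1 = 5*(7 + (4 - 4*I*√5/5)) + 1 = 5*(11 - 4*I*√5/5) + 1 = (55 - 4*I*√5) + 1 = 56 - 4*I*√5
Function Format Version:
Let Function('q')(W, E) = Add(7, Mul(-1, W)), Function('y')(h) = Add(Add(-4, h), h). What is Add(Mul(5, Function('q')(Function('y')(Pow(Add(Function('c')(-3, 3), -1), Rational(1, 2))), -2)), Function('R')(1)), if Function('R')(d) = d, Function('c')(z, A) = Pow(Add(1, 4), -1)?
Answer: Add(56, Mul(-4, I, Pow(5, Rational(1, 2)))) ≈ Add(56.000, Mul(-8.9443, I))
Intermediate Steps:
Function('c')(z, A) = Rational(1, 5) (Function('c')(z, A) = Pow(5, -1) = Rational(1, 5))
Function('y')(h) = Add(-4, Mul(2, h))
Add(Mul(5, Function('q')(Function('y')(Pow(Add(Function('c')(-3, 3), -1), Rational(1, 2))), -2)), Function('R')(1)) = Add(Mul(5, Add(7, Mul(-1, Add(-4, Mul(2, Pow(Add(Rational(1, 5), -1), Rational(1, 2))))))), 1) = Add(Mul(5, Add(7, Mul(-1, Add(-4, Mul(2, Pow(Rational(-4, 5), Rational(1, 2))))))), 1) = Add(Mul(5, Add(7, Mul(-1, Add(-4, Mul(2, Mul(Rational(2, 5), I, Pow(5, Rational(1, 2)))))))), 1) = Add(Mul(5, Add(7, Mul(-1, Add(-4, Mul(Rational(4, 5), I, Pow(5, Rational(1, 2))))))), 1) = Add(Mul(5, Add(7, Add(4, Mul(Rational(-4, 5), I, Pow(5, Rational(1, 2)))))), 1) = Add(Mul(5, Add(11, Mul(Rational(-4, 5), I, Pow(5, Rational(1, 2))))), 1) = Add(Add(55, Mul(-4, I, Pow(5, Rational(1, 2)))), 1) = Add(56, Mul(-4, I, Pow(5, Rational(1, 2))))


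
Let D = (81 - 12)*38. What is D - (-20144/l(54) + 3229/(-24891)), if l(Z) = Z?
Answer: 670974263/224019 ≈ 2995.2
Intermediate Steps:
D = 2622 (D = 69*38 = 2622)
D - (-20144/l(54) + 3229/(-24891)) = 2622 - (-20144/54 + 3229/(-24891)) = 2622 - (-20144*1/54 + 3229*(-1/24891)) = 2622 - (-10072/27 - 3229/24891) = 2622 - 1*(-83596445/224019) = 2622 + 83596445/224019 = 670974263/224019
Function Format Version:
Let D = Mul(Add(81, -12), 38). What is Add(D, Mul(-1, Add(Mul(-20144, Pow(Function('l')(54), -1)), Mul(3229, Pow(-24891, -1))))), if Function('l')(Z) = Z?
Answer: Rational(670974263, 224019) ≈ 2995.2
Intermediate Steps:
D = 2622 (D = Mul(69, 38) = 2622)
Add(D, Mul(-1, Add(Mul(-20144, Pow(Function('l')(54), -1)), Mul(3229, Pow(-24891, -1))))) = Add(2622, Mul(-1, Add(Mul(-20144, Pow(54, -1)), Mul(3229, Pow(-24891, -1))))) = Add(2622, Mul(-1, Add(Mul(-20144, Rational(1, 54)), Mul(3229, Rational(-1, 24891))))) = Add(2622, Mul(-1, Add(Rational(-10072, 27), Rational(-3229, 24891)))) = Add(2622, Mul(-1, Rational(-83596445, 224019))) = Add(2622, Rational(83596445, 224019)) = Rational(670974263, 224019)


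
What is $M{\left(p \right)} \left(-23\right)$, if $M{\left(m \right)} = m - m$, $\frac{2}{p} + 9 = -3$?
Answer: $0$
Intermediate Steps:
$p = - \frac{1}{6}$ ($p = \frac{2}{-9 - 3} = \frac{2}{-12} = 2 \left(- \frac{1}{12}\right) = - \frac{1}{6} \approx -0.16667$)
$M{\left(m \right)} = 0$
$M{\left(p \right)} \left(-23\right) = 0 \left(-23\right) = 0$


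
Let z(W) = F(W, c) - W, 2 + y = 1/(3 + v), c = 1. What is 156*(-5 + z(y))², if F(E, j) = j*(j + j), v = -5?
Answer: 39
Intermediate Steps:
F(E, j) = 2*j² (F(E, j) = j*(2*j) = 2*j²)
y = -5/2 (y = -2 + 1/(3 - 5) = -2 + 1/(-2) = -2 - ½ = -5/2 ≈ -2.5000)
z(W) = 2 - W (z(W) = 2*1² - W = 2*1 - W = 2 - W)
156*(-5 + z(y))² = 156*(-5 + (2 - 1*(-5/2)))² = 156*(-5 + (2 + 5/2))² = 156*(-5 + 9/2)² = 156*(-½)² = 156*(¼) = 39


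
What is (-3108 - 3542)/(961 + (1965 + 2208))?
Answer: -3325/2567 ≈ -1.2953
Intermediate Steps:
(-3108 - 3542)/(961 + (1965 + 2208)) = -6650/(961 + 4173) = -6650/5134 = -6650*1/5134 = -3325/2567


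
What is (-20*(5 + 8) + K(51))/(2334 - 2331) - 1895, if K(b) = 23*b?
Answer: -4772/3 ≈ -1590.7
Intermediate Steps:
(-20*(5 + 8) + K(51))/(2334 - 2331) - 1895 = (-20*(5 + 8) + 23*51)/(2334 - 2331) - 1895 = (-20*13 + 1173)/3 - 1895 = (-260 + 1173)*(⅓) - 1895 = 913*(⅓) - 1895 = 913/3 - 1895 = -4772/3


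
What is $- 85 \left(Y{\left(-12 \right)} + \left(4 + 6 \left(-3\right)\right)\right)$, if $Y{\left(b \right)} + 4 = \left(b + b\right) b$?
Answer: $-22950$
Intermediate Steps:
$Y{\left(b \right)} = -4 + 2 b^{2}$ ($Y{\left(b \right)} = -4 + \left(b + b\right) b = -4 + 2 b b = -4 + 2 b^{2}$)
$- 85 \left(Y{\left(-12 \right)} + \left(4 + 6 \left(-3\right)\right)\right) = - 85 \left(\left(-4 + 2 \left(-12\right)^{2}\right) + \left(4 + 6 \left(-3\right)\right)\right) = - 85 \left(\left(-4 + 2 \cdot 144\right) + \left(4 - 18\right)\right) = - 85 \left(\left(-4 + 288\right) - 14\right) = - 85 \left(284 - 14\right) = - 85 \cdot 270 = \left(-1\right) 22950 = -22950$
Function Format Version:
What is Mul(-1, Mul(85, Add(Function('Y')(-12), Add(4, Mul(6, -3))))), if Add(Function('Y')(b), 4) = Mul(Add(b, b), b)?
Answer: -22950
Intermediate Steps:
Function('Y')(b) = Add(-4, Mul(2, Pow(b, 2))) (Function('Y')(b) = Add(-4, Mul(Add(b, b), b)) = Add(-4, Mul(Mul(2, b), b)) = Add(-4, Mul(2, Pow(b, 2))))
Mul(-1, Mul(85, Add(Function('Y')(-12), Add(4, Mul(6, -3))))) = Mul(-1, Mul(85, Add(Add(-4, Mul(2, Pow(-12, 2))), Add(4, Mul(6, -3))))) = Mul(-1, Mul(85, Add(Add(-4, Mul(2, 144)), Add(4, -18)))) = Mul(-1, Mul(85, Add(Add(-4, 288), -14))) = Mul(-1, Mul(85, Add(284, -14))) = Mul(-1, Mul(85, 270)) = Mul(-1, 22950) = -22950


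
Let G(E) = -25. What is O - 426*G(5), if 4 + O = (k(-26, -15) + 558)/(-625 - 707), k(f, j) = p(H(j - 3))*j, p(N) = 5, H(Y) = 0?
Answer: 4726663/444 ≈ 10646.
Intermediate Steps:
k(f, j) = 5*j
O = -1937/444 (O = -4 + (5*(-15) + 558)/(-625 - 707) = -4 + (-75 + 558)/(-1332) = -4 + 483*(-1/1332) = -4 - 161/444 = -1937/444 ≈ -4.3626)
O - 426*G(5) = -1937/444 - 426*(-25) = -1937/444 + 10650 = 4726663/444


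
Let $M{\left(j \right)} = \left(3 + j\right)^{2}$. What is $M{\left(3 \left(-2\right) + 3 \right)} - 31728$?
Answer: $-31728$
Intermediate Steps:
$M{\left(3 \left(-2\right) + 3 \right)} - 31728 = \left(3 + \left(3 \left(-2\right) + 3\right)\right)^{2} - 31728 = \left(3 + \left(-6 + 3\right)\right)^{2} - 31728 = \left(3 - 3\right)^{2} - 31728 = 0^{2} - 31728 = 0 - 31728 = -31728$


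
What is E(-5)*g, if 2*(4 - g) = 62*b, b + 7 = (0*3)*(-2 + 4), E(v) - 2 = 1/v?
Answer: 1989/5 ≈ 397.80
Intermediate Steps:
E(v) = 2 + 1/v
b = -7 (b = -7 + (0*3)*(-2 + 4) = -7 + 0*2 = -7 + 0 = -7)
g = 221 (g = 4 - 31*(-7) = 4 - ½*(-434) = 4 + 217 = 221)
E(-5)*g = (2 + 1/(-5))*221 = (2 - ⅕)*221 = (9/5)*221 = 1989/5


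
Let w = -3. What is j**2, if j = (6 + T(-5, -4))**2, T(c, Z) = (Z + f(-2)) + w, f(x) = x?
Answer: 81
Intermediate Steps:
T(c, Z) = -5 + Z (T(c, Z) = (Z - 2) - 3 = (-2 + Z) - 3 = -5 + Z)
j = 9 (j = (6 + (-5 - 4))**2 = (6 - 9)**2 = (-3)**2 = 9)
j**2 = 9**2 = 81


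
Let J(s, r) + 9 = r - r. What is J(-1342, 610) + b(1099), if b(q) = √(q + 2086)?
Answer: -9 + 7*√65 ≈ 47.436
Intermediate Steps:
J(s, r) = -9 (J(s, r) = -9 + (r - r) = -9 + 0 = -9)
b(q) = √(2086 + q)
J(-1342, 610) + b(1099) = -9 + √(2086 + 1099) = -9 + √3185 = -9 + 7*√65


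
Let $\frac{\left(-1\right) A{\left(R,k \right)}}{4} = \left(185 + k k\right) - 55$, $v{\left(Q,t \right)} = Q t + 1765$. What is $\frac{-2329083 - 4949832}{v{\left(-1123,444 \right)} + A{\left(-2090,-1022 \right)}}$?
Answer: $\frac{7278915}{4675303} \approx 1.5569$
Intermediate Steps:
$v{\left(Q,t \right)} = 1765 + Q t$
$A{\left(R,k \right)} = -520 - 4 k^{2}$ ($A{\left(R,k \right)} = - 4 \left(\left(185 + k k\right) - 55\right) = - 4 \left(\left(185 + k^{2}\right) - 55\right) = - 4 \left(130 + k^{2}\right) = -520 - 4 k^{2}$)
$\frac{-2329083 - 4949832}{v{\left(-1123,444 \right)} + A{\left(-2090,-1022 \right)}} = \frac{-2329083 - 4949832}{\left(1765 - 498612\right) - \left(520 + 4 \left(-1022\right)^{2}\right)} = - \frac{7278915}{\left(1765 - 498612\right) - 4178456} = - \frac{7278915}{-496847 - 4178456} = - \frac{7278915}{-4675303} = \left(-7278915\right) \left(- \frac{1}{4675303}\right) = \frac{7278915}{4675303}$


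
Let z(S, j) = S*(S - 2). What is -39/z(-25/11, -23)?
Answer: -4719/1175 ≈ -4.0162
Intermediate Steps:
z(S, j) = S*(-2 + S)
-39/z(-25/11, -23) = -39*(-11/(25*(-2 - 25/11))) = -39/((-25/11*(-47/11))) = -39/1175/121 = -39*121/1175 = -4719/1175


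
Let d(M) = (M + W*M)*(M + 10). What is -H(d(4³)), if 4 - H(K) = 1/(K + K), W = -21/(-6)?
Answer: -170495/42624 ≈ -4.0000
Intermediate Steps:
W = 7/2 (W = -21*(-⅙) = 7/2 ≈ 3.5000)
d(M) = 9*M*(10 + M)/2 (d(M) = (M + 7*M/2)*(M + 10) = (9*M/2)*(10 + M) = 9*M*(10 + M)/2)
H(K) = 4 - 1/(2*K) (H(K) = 4 - 1/(K + K) = 4 - 1/(2*K))
-H(d(4³)) = -(4 - 1/(288*(10 + 4³))/2) = -(4 - 1/(288*(10 + 64))/2) = -(4 - 1/(2*((9/2)*64*74))) = -(4 - ½/21312) = -(4 - ½*1/21312) = -(4 - 1/42624) = -1*170495/42624 = -170495/42624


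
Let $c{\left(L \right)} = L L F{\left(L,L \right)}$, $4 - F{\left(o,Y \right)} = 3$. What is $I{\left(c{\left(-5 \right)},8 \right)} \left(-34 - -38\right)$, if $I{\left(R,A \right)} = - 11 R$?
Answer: $-1100$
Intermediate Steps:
$F{\left(o,Y \right)} = 1$ ($F{\left(o,Y \right)} = 4 - 3 = 1$)
$c{\left(L \right)} = L^{2}$ ($c{\left(L \right)} = L L 1 = L^{2} \cdot 1 = L^{2}$)
$I{\left(c{\left(-5 \right)},8 \right)} \left(-34 - -38\right) = - 11 \left(-5\right)^{2} \left(-34 - -38\right) = \left(-11\right) 25 \left(-34 + 38\right) = \left(-275\right) 4 = -1100$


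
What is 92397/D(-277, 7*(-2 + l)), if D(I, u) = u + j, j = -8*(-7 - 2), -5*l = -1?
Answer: 153995/99 ≈ 1555.5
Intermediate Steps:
l = 1/5 (l = -1/5*(-1) = 1/5 ≈ 0.20000)
j = 72 (j = -8*(-9) = 72)
D(I, u) = 72 + u (D(I, u) = u + 72 = 72 + u)
92397/D(-277, 7*(-2 + l)) = 92397/(72 + 7*(-2 + 1/5)) = 92397/(72 + 7*(-9/5)) = 92397/(72 - 63/5) = 92397/(297/5) = 92397*(5/297) = 153995/99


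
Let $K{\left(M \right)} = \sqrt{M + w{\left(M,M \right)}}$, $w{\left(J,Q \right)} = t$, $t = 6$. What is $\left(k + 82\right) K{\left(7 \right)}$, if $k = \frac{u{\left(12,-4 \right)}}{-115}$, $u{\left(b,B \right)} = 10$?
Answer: $\frac{1884 \sqrt{13}}{23} \approx 295.34$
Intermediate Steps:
$w{\left(J,Q \right)} = 6$
$K{\left(M \right)} = \sqrt{6 + M}$ ($K{\left(M \right)} = \sqrt{M + 6} = \sqrt{6 + M}$)
$k = - \frac{2}{23}$ ($k = \frac{10}{-115} = 10 \left(- \frac{1}{115}\right) = - \frac{2}{23} \approx -0.086957$)
$\left(k + 82\right) K{\left(7 \right)} = \left(- \frac{2}{23} + 82\right) \sqrt{6 + 7} = \frac{1884 \sqrt{13}}{23}$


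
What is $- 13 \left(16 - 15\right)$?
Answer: $-13$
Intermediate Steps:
$- 13 \left(16 - 15\right) = \left(-13\right) 1 = -13$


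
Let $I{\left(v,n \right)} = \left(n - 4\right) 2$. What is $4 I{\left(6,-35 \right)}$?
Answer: $-312$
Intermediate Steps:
$I{\left(v,n \right)} = -8 + 2 n$ ($I{\left(v,n \right)} = \left(-4 + n\right) 2 = -8 + 2 n$)
$4 I{\left(6,-35 \right)} = 4 \left(-8 + 2 \left(-35\right)\right) = 4 \left(-8 - 70\right) = 4 \left(-78\right) = -312$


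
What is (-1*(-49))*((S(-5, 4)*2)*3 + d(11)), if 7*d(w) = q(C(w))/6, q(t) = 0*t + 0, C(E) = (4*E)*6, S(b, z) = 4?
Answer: 1176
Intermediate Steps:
C(E) = 24*E
q(t) = 0 (q(t) = 0 + 0 = 0)
d(w) = 0 (d(w) = (0/6)/7 = (0*(⅙))/7 = (⅐)*0 = 0)
(-1*(-49))*((S(-5, 4)*2)*3 + d(11)) = (-1*(-49))*((4*2)*3 + 0) = 49*(8*3 + 0) = 49*(24 + 0) = 49*24 = 1176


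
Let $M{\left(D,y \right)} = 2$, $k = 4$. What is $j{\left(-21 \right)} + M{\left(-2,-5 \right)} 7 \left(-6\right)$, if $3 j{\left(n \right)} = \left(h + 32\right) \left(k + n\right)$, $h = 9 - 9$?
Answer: $- \frac{796}{3} \approx -265.33$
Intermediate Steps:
$h = 0$
$j{\left(n \right)} = \frac{128}{3} + \frac{32 n}{3}$ ($j{\left(n \right)} = \frac{\left(0 + 32\right) \left(4 + n\right)}{3} = \frac{32 \left(4 + n\right)}{3} = \frac{128 + 32 n}{3} = \frac{128}{3} + \frac{32 n}{3}$)
$j{\left(-21 \right)} + M{\left(-2,-5 \right)} 7 \left(-6\right) = \left(\frac{128}{3} + \frac{32}{3} \left(-21\right)\right) + 2 \cdot 7 \left(-6\right) = \left(\frac{128}{3} - 224\right) + 14 \left(-6\right) = - \frac{544}{3} - 84 = - \frac{796}{3}$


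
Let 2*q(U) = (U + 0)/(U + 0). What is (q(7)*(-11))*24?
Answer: -132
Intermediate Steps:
q(U) = ½ (q(U) = ((U + 0)/(U + 0))/2 = (U/U)/2 = (½)*1 = ½)
(q(7)*(-11))*24 = ((½)*(-11))*24 = -11/2*24 = -132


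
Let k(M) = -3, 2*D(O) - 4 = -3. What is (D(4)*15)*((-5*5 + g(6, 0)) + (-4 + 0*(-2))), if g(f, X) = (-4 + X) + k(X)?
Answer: -270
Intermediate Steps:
D(O) = ½ (D(O) = 2 + (½)*(-3) = 2 - 3/2 = ½)
g(f, X) = -7 + X (g(f, X) = (-4 + X) - 3 = -7 + X)
(D(4)*15)*((-5*5 + g(6, 0)) + (-4 + 0*(-2))) = ((½)*15)*((-5*5 + (-7 + 0)) + (-4 + 0*(-2))) = 15*((-25 - 7) + (-4 + 0))/2 = 15*(-32 - 4)/2 = (15/2)*(-36) = -270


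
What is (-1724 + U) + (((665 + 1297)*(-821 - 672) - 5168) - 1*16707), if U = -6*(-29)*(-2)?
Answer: -2953213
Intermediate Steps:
U = -348 (U = 174*(-2) = -348)
(-1724 + U) + (((665 + 1297)*(-821 - 672) - 5168) - 1*16707) = (-1724 - 348) + (((665 + 1297)*(-821 - 672) - 5168) - 1*16707) = -2072 + ((1962*(-1493) - 5168) - 16707) = -2072 + ((-2929266 - 5168) - 16707) = -2072 + (-2934434 - 16707) = -2072 - 2951141 = -2953213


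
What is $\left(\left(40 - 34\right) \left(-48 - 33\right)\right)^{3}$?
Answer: $-114791256$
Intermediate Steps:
$\left(\left(40 - 34\right) \left(-48 - 33\right)\right)^{3} = \left(6 \left(-81\right)\right)^{3} = \left(-486\right)^{3} = -114791256$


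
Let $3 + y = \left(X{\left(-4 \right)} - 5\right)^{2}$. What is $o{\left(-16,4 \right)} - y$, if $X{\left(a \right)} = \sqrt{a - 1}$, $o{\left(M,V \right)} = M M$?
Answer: $239 + 10 i \sqrt{5} \approx 239.0 + 22.361 i$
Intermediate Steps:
$o{\left(M,V \right)} = M^{2}$
$X{\left(a \right)} = \sqrt{-1 + a}$
$y = -3 + \left(-5 + i \sqrt{5}\right)^{2}$ ($y = -3 + \left(\sqrt{-1 - 4} - 5\right)^{2} = -3 + \left(\sqrt{-5} - 5\right)^{2} = -3 + \left(i \sqrt{5} - 5\right)^{2} = -3 + \left(-5 + i \sqrt{5}\right)^{2} \approx 17.0 - 22.361 i$)
$o{\left(-16,4 \right)} - y = \left(-16\right)^{2} - \left(17 - 10 i \sqrt{5}\right) = 256 - \left(17 - 10 i \sqrt{5}\right) = 239 + 10 i \sqrt{5}$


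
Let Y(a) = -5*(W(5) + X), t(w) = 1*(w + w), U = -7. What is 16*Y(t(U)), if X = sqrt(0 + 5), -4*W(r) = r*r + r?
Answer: 600 - 80*sqrt(5) ≈ 421.11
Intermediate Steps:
t(w) = 2*w (t(w) = 1*(2*w) = 2*w)
W(r) = -r/4 - r**2/4 (W(r) = -(r*r + r)/4 = -(r**2 + r)/4 = -(r + r**2)/4 = -r/4 - r**2/4)
X = sqrt(5) ≈ 2.2361
Y(a) = 75/2 - 5*sqrt(5) (Y(a) = -5*(-1/4*5*(1 + 5) + sqrt(5)) = -5*(-1/4*5*6 + sqrt(5)) = -5*(-15/2 + sqrt(5)) = 75/2 - 5*sqrt(5))
16*Y(t(U)) = 16*(75/2 - 5*sqrt(5)) = 600 - 80*sqrt(5)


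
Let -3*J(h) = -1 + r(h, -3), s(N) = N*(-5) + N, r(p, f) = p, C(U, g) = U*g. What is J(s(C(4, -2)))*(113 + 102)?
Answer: -6665/3 ≈ -2221.7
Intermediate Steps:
s(N) = -4*N (s(N) = -5*N + N = -4*N)
J(h) = 1/3 - h/3 (J(h) = -(-1 + h)/3 = 1/3 - h/3)
J(s(C(4, -2)))*(113 + 102) = (1/3 - (-4)*4*(-2)/3)*(113 + 102) = (1/3 - (-4)*(-8)/3)*215 = (1/3 - 1/3*32)*215 = (1/3 - 32/3)*215 = -31/3*215 = -6665/3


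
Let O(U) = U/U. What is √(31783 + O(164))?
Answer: 2*√7946 ≈ 178.28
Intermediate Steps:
O(U) = 1
√(31783 + O(164)) = √(31783 + 1) = √31784 = 2*√7946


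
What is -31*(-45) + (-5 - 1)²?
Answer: 1431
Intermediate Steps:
-31*(-45) + (-5 - 1)² = 1395 + (-6)² = 1395 + 36 = 1431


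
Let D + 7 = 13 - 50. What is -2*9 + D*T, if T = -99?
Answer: 4338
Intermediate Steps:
D = -44 (D = -7 + (13 - 50) = -7 - 37 = -44)
-2*9 + D*T = -2*9 - 44*(-99) = -18 + 4356 = 4338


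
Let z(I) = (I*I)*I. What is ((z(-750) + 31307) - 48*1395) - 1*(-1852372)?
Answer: -420058281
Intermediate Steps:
z(I) = I³ (z(I) = I²*I = I³)
((z(-750) + 31307) - 48*1395) - 1*(-1852372) = (((-750)³ + 31307) - 48*1395) - 1*(-1852372) = ((-421875000 + 31307) - 66960) + 1852372 = (-421843693 - 66960) + 1852372 = -421910653 + 1852372 = -420058281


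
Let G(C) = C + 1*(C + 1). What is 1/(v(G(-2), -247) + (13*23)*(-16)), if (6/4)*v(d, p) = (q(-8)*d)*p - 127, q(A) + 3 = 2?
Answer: -3/16088 ≈ -0.00018647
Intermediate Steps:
q(A) = -1 (q(A) = -3 + 2 = -1)
G(C) = 1 + 2*C (G(C) = C + 1*(1 + C) = C + (1 + C) = 1 + 2*C)
v(d, p) = -254/3 - 2*d*p/3 (v(d, p) = 2*((-d)*p - 127)/3 = 2*(-d*p - 127)/3 = 2*(-127 - d*p)/3 = -254/3 - 2*d*p/3)
1/(v(G(-2), -247) + (13*23)*(-16)) = 1/((-254/3 - ⅔*(1 + 2*(-2))*(-247)) + (13*23)*(-16)) = 1/((-254/3 - ⅔*(1 - 4)*(-247)) + 299*(-16)) = 1/((-254/3 - ⅔*(-3)*(-247)) - 4784) = 1/((-254/3 - 494) - 4784) = 1/(-1736/3 - 4784) = 1/(-16088/3) = -3/16088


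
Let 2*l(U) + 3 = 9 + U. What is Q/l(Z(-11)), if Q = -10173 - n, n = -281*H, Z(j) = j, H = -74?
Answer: 61934/5 ≈ 12387.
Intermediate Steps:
n = 20794 (n = -281*(-74) = 20794)
l(U) = 3 + U/2 (l(U) = -3/2 + (9 + U)/2 = -3/2 + (9/2 + U/2) = 3 + U/2)
Q = -30967 (Q = -10173 - 1*20794 = -10173 - 20794 = -30967)
Q/l(Z(-11)) = -30967/(3 + (½)*(-11)) = -30967/(3 - 11/2) = -30967/(-5/2) = -30967*(-⅖) = 61934/5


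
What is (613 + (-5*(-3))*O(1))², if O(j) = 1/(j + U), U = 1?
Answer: 1540081/4 ≈ 3.8502e+5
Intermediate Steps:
O(j) = 1/(1 + j) (O(j) = 1/(j + 1) = 1/(1 + j))
(613 + (-5*(-3))*O(1))² = (613 + (-5*(-3))/(1 + 1))² = (613 + 15/2)² = (1241/2)² = 1540081/4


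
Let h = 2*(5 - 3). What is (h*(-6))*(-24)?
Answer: 576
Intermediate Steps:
h = 4 (h = 2*2 = 4)
(h*(-6))*(-24) = (4*(-6))*(-24) = -24*(-24) = 576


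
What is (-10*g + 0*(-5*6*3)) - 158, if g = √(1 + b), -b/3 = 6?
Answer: -158 - 10*I*√17 ≈ -158.0 - 41.231*I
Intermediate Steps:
b = -18 (b = -3*6 = -18)
g = I*√17 (g = √(1 - 18) = √(-17) = I*√17 ≈ 4.1231*I)
(-10*g + 0*(-5*6*3)) - 158 = (-10*I*√17 + 0*(-5*6*3)) - 158 = (-10*I*√17 + 0*(-30*3)) - 158 = (-10*I*√17 + 0*(-90)) - 158 = (-10*I*√17 + 0) - 158 = -10*I*√17 - 158 = -158 - 10*I*√17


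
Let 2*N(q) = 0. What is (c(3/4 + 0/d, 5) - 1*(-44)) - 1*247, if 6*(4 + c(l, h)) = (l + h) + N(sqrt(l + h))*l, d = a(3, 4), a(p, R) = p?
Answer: -4945/24 ≈ -206.04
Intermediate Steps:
d = 3
N(q) = 0 (N(q) = (1/2)*0 = 0)
c(l, h) = -4 + h/6 + l/6 (c(l, h) = -4 + ((l + h) + 0*l)/6 = -4 + ((h + l) + 0)/6 = -4 + (h + l)/6 = -4 + (h/6 + l/6) = -4 + h/6 + l/6)
(c(3/4 + 0/d, 5) - 1*(-44)) - 1*247 = ((-4 + (1/6)*5 + (3/4 + 0/3)/6) - 1*(-44)) - 1*247 = ((-4 + 5/6 + (3*(1/4) + 0*(1/3))/6) + 44) - 247 = ((-4 + 5/6 + (3/4 + 0)/6) + 44) - 247 = ((-4 + 5/6 + (1/6)*(3/4)) + 44) - 247 = ((-4 + 5/6 + 1/8) + 44) - 247 = (-73/24 + 44) - 247 = 983/24 - 247 = -4945/24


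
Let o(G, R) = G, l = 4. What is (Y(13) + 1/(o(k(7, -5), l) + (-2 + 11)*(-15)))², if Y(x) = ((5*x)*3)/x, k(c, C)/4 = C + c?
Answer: 3625216/16129 ≈ 224.76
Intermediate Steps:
k(c, C) = 4*C + 4*c (k(c, C) = 4*(C + c) = 4*C + 4*c)
Y(x) = 15 (Y(x) = (15*x)/x = 15)
(Y(13) + 1/(o(k(7, -5), l) + (-2 + 11)*(-15)))² = (15 + 1/((4*(-5) + 4*7) + (-2 + 11)*(-15)))² = (15 + 1/((-20 + 28) + 9*(-15)))² = (15 + 1/(8 - 135))² = (15 + 1/(-127))² = (15 - 1/127)² = (1904/127)² = 3625216/16129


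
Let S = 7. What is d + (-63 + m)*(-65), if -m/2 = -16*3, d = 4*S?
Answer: -2117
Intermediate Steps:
d = 28 (d = 4*7 = 28)
m = 96 (m = -(-32)*3 = -2*(-48) = 96)
d + (-63 + m)*(-65) = 28 + (-63 + 96)*(-65) = 28 + 33*(-65) = 28 - 2145 = -2117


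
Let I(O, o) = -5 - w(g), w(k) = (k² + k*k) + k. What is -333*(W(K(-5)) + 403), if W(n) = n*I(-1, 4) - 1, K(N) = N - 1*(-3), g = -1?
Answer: -137862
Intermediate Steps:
w(k) = k + 2*k² (w(k) = (k² + k²) + k = 2*k² + k = k + 2*k²)
I(O, o) = -6 (I(O, o) = -5 - (-1)*(1 + 2*(-1)) = -5 - (-1)*(1 - 2) = -5 - (-1)*(-1) = -5 - 1*1 = -5 - 1 = -6)
K(N) = 3 + N (K(N) = N + 3 = 3 + N)
W(n) = -1 - 6*n (W(n) = n*(-6) - 1 = -6*n - 1 = -1 - 6*n)
-333*(W(K(-5)) + 403) = -333*((-1 - 6*(3 - 5)) + 403) = -333*((-1 - 6*(-2)) + 403) = -333*((-1 + 12) + 403) = -333*(11 + 403) = -333*414 = -137862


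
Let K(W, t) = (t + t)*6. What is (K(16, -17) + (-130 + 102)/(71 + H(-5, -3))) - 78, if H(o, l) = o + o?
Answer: -17230/61 ≈ -282.46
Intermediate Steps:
H(o, l) = 2*o
K(W, t) = 12*t (K(W, t) = (2*t)*6 = 12*t)
(K(16, -17) + (-130 + 102)/(71 + H(-5, -3))) - 78 = (12*(-17) + (-130 + 102)/(71 + 2*(-5))) - 78 = (-204 - 28/(71 - 10)) - 78 = (-204 - 28/61) - 78 = -12472/61 - 78 = -17230/61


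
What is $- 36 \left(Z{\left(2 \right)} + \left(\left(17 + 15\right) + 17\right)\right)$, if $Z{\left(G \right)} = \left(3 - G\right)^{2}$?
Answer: $-1800$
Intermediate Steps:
$- 36 \left(Z{\left(2 \right)} + \left(\left(17 + 15\right) + 17\right)\right) = - 36 \left(\left(-3 + 2\right)^{2} + \left(\left(17 + 15\right) + 17\right)\right) = - 36 \left(\left(-1\right)^{2} + \left(32 + 17\right)\right) = - 36 \left(1 + 49\right) = \left(-36\right) 50 = -1800$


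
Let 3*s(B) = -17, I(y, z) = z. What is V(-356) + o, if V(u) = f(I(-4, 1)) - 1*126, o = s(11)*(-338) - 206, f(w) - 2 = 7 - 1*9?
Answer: 4750/3 ≈ 1583.3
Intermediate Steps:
f(w) = 0 (f(w) = 2 + (7 - 1*9) = 2 + (7 - 9) = 2 - 2 = 0)
s(B) = -17/3 (s(B) = (⅓)*(-17) = -17/3)
o = 5128/3 (o = -17/3*(-338) - 206 = 5746/3 - 206 = 5128/3 ≈ 1709.3)
V(u) = -126 (V(u) = 0 - 1*126 = 0 - 126 = -126)
V(-356) + o = -126 + 5128/3 = 4750/3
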